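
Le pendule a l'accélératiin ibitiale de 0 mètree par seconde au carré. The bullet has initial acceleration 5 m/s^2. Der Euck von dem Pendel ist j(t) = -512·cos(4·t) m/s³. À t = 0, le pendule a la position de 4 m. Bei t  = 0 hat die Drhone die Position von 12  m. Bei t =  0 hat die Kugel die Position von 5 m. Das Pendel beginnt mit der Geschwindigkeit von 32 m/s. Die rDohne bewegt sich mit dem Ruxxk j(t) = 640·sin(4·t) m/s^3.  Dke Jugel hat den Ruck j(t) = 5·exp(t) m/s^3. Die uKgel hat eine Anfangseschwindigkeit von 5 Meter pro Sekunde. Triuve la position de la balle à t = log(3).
Nous devons intégrer notre équation du jerk j(t) = 5·exp(t) 3 fois. En prenant ∫j(t)dt et en appliquant a(0) = 5, nous trouvons a(t) = 5·exp(t). En prenant ∫a(t)dt et en appliquant v(0) = 5, nous trouvons v(t) = 5·exp(t). En prenant ∫v(t)dt et en appliquant x(0) = 5, nous trouvons x(t) = 5·exp(t). De l'équation de la position x(t) = 5·exp(t), nous substituons t = log(3) pour obtenir x = 15.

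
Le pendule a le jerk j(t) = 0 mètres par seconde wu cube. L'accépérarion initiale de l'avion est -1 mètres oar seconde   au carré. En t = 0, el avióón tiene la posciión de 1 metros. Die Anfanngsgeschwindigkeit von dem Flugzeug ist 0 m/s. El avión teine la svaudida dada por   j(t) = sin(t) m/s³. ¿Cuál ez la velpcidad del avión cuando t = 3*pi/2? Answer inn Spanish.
Para resolver esto, necesitamos tomar 2 antiderivadas de nuestra ecuación de la sacudida j(t) = sin(t). La antiderivada de la sacudida, con a(0) = -1, da la aceleración: a(t) = -cos(t). Integrando la aceleración y usando la condición inicial v(0) = 0, obtenemos v(t) = -sin(t). Usando v(t) = -sin(t) y sustituyendo t = 3*pi/2, encontramos v = 1.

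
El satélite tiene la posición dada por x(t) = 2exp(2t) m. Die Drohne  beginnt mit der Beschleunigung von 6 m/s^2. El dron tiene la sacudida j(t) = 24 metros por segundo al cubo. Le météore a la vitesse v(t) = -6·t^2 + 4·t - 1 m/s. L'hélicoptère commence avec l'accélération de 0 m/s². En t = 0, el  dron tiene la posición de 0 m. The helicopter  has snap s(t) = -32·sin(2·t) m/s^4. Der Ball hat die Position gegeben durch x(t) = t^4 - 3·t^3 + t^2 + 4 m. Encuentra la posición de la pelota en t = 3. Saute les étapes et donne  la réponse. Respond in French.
À t = 3, x = 13.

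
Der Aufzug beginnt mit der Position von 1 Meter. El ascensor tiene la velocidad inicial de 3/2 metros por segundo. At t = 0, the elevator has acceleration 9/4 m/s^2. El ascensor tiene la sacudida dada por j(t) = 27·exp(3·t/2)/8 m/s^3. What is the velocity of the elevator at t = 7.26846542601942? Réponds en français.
Nous devons intégrer notre équation du jerk j(t) = 27·exp(3·t/2)/8 2 fois. En intégrant le jerk et en utilisant la condition initiale a(0) = 9/4, nous obtenons a(t) = 9·exp(3·t/2)/4. La primitive de l'accélération, avec v(0) = 3/2, donne la vitesse: v(t) = 3·exp(3·t/2)/2. Nous avons la vitesse v(t) = 3·exp(3·t/2)/2. En substituant t = 7.26846542601942: v(7.26846542601942) = 81484.1048047757.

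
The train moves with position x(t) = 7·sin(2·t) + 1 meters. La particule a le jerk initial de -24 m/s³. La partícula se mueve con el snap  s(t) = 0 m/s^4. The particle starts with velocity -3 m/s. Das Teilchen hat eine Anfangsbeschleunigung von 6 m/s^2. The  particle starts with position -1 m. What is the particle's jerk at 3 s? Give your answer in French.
Nous devons intégrer notre équation du snap s(t) = 0 1 fois. La primitive du snap est le jerk. En utilisant j(0) = -24, nous obtenons j(t) = -24. De l'équation du jerk j(t) = -24, nous substituons t = 3 pour obtenir j = -24.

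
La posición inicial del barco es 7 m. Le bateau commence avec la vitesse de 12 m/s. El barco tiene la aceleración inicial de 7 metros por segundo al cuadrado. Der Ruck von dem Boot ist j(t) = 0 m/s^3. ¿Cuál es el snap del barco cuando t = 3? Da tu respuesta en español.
Debemos derivar nuestra ecuación de la sacudida j(t) = 0 1 vez. Tomando d/dt de j(t), encontramos s(t) = 0. Tenemos el snap s(t) = 0. Sustituyendo t = 3: s(3) = 0.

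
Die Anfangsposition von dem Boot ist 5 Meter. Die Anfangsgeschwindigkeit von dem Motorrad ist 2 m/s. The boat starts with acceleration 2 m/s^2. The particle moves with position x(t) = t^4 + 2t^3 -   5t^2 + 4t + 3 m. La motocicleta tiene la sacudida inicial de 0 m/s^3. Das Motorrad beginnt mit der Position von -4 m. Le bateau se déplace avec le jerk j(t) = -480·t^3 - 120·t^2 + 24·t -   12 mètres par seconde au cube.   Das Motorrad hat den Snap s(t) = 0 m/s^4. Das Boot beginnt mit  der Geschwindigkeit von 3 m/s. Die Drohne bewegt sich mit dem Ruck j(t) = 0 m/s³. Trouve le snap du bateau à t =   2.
En partant du jerk j(t) = -480·t^3 - 120·t^2 + 24·t - 12, nous prenons 1 dérivée. La dérivée du jerk donne le snap: s(t) = -1440·t^2 - 240·t + 24. De l'équation du snap s(t) = -1440·t^2 - 240·t + 24, nous substituons t = 2 pour obtenir s = -6216.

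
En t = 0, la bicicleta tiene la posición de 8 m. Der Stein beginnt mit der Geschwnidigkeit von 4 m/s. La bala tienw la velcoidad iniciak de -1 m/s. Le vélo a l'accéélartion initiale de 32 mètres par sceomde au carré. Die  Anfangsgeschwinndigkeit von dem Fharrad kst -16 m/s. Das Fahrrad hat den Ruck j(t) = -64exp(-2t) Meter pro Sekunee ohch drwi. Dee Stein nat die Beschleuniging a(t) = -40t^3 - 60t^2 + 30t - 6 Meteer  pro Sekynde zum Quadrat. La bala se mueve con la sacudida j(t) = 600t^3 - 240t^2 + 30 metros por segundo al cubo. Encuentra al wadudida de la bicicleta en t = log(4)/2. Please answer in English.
Using j(t) = -64·exp(-2·t) and substituting t = log(4)/2, we find j = -16.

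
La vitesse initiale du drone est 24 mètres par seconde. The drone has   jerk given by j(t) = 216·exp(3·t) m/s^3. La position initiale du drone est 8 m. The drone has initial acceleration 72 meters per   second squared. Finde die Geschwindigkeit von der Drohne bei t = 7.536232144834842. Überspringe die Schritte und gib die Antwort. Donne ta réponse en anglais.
At t = 7.536232144834842, v = 158140586900.264.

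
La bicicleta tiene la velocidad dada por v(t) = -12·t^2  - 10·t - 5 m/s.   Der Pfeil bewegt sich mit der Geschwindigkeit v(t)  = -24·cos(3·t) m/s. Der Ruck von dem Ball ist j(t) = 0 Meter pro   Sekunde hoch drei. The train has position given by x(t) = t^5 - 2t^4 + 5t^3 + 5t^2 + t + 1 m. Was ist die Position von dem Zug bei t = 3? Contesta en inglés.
Using x(t) = t^5 - 2·t^4 + 5·t^3 + 5·t^2 + t + 1 and substituting t = 3, we find x = 265.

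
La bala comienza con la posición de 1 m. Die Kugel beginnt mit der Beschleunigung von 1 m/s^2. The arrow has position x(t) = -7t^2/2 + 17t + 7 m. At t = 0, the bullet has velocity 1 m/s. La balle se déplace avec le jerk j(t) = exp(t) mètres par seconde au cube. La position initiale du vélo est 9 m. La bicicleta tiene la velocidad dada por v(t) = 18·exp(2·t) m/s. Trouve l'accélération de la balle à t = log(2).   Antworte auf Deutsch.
Um dies zu lösen, müssen wir 1 Stammfunktion unserer Gleichung für den Ruck j(t) = exp(t) finden. Durch Integration von dem Ruck und Verwendung der Anfangsbedingung a(0) = 1, erhalten wir a(t) = exp(t). Wir haben die Beschleunigung a(t) = exp(t). Durch Einsetzen von t = log(2): a(log(2)) = 2.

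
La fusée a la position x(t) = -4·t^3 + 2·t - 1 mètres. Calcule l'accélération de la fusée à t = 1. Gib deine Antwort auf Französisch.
En partant de la position x(t) = -4·t^3 + 2·t - 1, nous prenons 2 dérivées. En dérivant la position, nous obtenons la vitesse: v(t) = 2 - 12·t^2. En prenant d/dt de v(t), nous trouvons a(t) = -24·t. En utilisant a(t) = -24·t et en substituant t = 1, nous trouvons a = -24.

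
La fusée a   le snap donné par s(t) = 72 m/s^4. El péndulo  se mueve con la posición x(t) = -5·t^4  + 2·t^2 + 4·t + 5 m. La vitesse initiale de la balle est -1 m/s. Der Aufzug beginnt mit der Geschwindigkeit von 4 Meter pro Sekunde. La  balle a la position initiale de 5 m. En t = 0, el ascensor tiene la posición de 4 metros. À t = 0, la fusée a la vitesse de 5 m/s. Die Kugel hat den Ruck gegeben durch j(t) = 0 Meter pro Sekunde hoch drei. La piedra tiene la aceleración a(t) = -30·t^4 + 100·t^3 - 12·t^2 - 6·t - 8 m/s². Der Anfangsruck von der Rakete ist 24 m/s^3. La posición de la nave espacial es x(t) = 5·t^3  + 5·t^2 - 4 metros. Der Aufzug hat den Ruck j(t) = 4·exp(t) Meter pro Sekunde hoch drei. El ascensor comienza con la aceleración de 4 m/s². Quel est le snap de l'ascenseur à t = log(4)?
Nous devons dériver notre équation du jerk j(t) = 4·exp(t) 1 fois. En dérivant le jerk, nous obtenons le snap: s(t) = 4·exp(t). De l'équation du snap s(t) = 4·exp(t), nous substituons t = log(4) pour obtenir s = 16.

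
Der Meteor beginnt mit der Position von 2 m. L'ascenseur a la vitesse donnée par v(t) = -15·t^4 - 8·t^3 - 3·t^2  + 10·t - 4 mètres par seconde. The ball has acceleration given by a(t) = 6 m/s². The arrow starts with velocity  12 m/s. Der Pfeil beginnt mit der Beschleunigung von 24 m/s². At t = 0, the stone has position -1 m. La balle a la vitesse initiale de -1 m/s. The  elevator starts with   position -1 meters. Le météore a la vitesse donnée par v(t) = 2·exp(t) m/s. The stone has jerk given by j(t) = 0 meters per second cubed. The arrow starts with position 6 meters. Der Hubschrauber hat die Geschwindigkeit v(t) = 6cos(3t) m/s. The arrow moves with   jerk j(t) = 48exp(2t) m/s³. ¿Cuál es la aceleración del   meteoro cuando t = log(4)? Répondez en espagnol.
Debemos derivar nuestra ecuación de la velocidad v(t) = 2·exp(t) 1 vez. Derivando la velocidad, obtenemos la aceleración: a(t) = 2·exp(t). Tenemos la aceleración a(t) = 2·exp(t). Sustituyendo t = log(4): a(log(4)) = 8.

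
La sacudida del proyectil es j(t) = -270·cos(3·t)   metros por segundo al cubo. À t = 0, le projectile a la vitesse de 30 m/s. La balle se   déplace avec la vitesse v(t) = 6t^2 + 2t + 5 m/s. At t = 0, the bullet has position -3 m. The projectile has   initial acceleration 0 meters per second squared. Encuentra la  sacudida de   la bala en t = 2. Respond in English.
To solve this, we need to take 2 derivatives of our velocity equation v(t) = 6·t^2 + 2·t + 5. Differentiating velocity, we get acceleration: a(t) = 12·t + 2. Taking d/dt of a(t), we find j(t) = 12. From the given jerk equation j(t) = 12, we substitute t = 2 to get j = 12.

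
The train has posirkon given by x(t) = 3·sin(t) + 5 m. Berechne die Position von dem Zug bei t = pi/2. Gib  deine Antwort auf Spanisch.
Usando x(t) = 3·sin(t) + 5 y sustituyendo t = pi/2, encontramos x = 8.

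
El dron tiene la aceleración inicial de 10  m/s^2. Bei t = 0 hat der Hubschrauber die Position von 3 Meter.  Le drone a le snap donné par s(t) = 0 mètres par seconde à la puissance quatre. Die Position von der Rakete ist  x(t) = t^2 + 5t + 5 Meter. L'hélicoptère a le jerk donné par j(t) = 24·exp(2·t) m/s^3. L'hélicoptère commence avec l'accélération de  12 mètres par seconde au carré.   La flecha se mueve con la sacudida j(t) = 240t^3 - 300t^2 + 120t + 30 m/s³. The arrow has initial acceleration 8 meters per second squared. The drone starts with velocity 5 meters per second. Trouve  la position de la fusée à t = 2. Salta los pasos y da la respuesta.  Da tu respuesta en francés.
La position à t = 2 est x = 19.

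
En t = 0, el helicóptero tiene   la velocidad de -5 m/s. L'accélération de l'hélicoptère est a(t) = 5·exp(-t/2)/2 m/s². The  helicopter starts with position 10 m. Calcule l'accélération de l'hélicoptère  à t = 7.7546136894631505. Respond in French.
Nous avons l'accélération a(t) = 5·exp(-t/2)/2. En substituant t = 7.7546136894631505: a(7.7546136894631505) = 0.0517662900468067.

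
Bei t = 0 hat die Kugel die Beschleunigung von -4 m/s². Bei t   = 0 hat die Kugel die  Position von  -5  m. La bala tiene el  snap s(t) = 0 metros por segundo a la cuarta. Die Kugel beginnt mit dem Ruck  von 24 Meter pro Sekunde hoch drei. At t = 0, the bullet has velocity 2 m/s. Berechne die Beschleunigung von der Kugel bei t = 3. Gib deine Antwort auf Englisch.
We need to integrate our snap equation s(t) = 0 2 times. Finding the integral of s(t) and using j(0) = 24: j(t) = 24. The antiderivative of jerk, with a(0) = -4, gives acceleration: a(t) = 24·t - 4. From the given acceleration equation a(t) = 24·t - 4, we substitute t = 3 to get a = 68.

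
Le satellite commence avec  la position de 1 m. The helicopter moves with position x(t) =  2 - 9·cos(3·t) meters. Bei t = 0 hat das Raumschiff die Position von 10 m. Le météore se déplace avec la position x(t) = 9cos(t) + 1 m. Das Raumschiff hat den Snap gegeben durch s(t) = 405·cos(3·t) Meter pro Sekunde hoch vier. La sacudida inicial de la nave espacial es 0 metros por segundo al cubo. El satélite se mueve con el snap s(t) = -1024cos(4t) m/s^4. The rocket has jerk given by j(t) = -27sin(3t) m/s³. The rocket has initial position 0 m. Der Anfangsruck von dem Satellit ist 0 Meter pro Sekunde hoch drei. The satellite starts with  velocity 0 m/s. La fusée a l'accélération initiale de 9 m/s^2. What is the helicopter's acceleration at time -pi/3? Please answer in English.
To solve this, we need to take 2 derivatives of our position equation x(t) = 2 - 9·cos(3·t). The derivative of position gives velocity: v(t) = 27·sin(3·t). The derivative of velocity gives acceleration: a(t) = 81·cos(3·t). Using a(t) = 81·cos(3·t) and substituting t = -pi/3, we find a = -81.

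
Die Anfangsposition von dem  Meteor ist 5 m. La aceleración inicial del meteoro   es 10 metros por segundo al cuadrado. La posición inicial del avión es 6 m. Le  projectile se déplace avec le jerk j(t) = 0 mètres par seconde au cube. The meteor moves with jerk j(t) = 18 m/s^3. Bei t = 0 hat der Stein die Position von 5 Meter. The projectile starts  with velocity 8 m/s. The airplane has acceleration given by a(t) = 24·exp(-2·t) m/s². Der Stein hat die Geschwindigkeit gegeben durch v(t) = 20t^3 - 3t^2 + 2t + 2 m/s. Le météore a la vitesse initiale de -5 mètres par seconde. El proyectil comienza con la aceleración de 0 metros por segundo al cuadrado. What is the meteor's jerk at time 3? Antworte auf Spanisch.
Tenemos la sacudida j(t) = 18. Sustituyendo t = 3: j(3) = 18.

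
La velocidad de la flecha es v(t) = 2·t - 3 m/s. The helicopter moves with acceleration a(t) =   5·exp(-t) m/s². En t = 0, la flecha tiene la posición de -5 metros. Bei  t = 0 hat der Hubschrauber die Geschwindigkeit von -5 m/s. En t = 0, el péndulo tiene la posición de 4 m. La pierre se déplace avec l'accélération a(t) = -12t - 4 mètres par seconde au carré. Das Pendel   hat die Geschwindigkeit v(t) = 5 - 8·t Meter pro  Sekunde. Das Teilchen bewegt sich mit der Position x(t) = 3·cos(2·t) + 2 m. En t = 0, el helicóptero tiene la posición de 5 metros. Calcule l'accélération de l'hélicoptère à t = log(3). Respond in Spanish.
Tenemos la aceleración a(t) = 5·exp(-t). Sustituyendo t = log(3): a(log(3)) = 5/3.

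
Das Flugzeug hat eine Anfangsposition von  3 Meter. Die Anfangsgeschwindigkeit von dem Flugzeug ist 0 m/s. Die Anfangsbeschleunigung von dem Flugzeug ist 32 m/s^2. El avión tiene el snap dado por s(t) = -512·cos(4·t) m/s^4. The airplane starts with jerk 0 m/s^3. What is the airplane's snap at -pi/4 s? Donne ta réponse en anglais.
We have snap s(t) = -512·cos(4·t). Substituting t = -pi/4: s(-pi/4) = 512.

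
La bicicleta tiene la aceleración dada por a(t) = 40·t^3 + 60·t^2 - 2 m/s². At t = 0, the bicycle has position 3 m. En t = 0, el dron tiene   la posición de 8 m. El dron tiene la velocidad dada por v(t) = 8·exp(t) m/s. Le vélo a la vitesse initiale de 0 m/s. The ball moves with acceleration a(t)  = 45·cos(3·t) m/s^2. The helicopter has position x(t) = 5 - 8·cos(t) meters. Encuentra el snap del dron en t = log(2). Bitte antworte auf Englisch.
We must differentiate our velocity equation v(t) = 8·exp(t) 3 times. Taking d/dt of v(t), we find a(t) = 8·exp(t). The derivative of acceleration gives jerk: j(t) = 8·exp(t). Differentiating jerk, we get snap: s(t) = 8·exp(t). From the given snap equation s(t) = 8·exp(t), we substitute t = log(2) to get s = 16.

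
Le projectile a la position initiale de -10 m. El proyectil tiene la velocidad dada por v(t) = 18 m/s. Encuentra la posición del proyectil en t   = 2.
Debemos encontrar la integral de nuestra ecuación de la velocidad v(t) = 18 1 vez. Tomando ∫v(t)dt y aplicando x(0) = -10, encontramos x(t) = 18·t - 10. Usando x(t) = 18·t - 10 y sustituyendo t = 2, encontramos x = 26.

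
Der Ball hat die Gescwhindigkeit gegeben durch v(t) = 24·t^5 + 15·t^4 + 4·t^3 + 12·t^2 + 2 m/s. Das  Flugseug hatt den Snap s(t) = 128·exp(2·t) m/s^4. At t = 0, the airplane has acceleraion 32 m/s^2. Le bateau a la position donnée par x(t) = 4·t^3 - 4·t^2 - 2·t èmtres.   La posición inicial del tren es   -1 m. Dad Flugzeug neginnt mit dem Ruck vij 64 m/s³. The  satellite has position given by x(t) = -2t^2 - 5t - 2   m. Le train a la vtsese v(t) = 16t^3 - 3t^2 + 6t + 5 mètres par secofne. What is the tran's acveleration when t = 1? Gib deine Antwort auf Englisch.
Starting from velocity v(t) = 16·t^3 - 3·t^2 + 6·t + 5, we take 1 derivative. The derivative of velocity gives acceleration: a(t) = 48·t^2 - 6·t + 6. Using a(t) = 48·t^2 - 6·t + 6 and substituting t = 1, we find a = 48.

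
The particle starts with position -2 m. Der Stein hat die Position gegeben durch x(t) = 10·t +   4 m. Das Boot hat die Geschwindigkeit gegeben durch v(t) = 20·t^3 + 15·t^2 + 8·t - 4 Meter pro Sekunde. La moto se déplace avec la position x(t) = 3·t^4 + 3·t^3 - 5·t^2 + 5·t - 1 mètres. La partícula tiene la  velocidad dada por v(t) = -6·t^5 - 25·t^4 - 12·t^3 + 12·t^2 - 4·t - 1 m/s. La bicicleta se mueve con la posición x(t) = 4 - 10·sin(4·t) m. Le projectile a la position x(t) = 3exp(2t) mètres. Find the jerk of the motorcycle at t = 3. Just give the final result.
The jerk at t = 3 is j = 234.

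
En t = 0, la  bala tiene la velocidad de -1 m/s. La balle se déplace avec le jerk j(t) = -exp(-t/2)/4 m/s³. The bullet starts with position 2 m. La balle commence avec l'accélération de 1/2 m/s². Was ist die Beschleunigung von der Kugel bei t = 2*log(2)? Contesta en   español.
Para resolver esto, necesitamos tomar 1 antiderivada de nuestra ecuación de la sacudida j(t) = -exp(-t/2)/4. Integrando la sacudida y usando la condición inicial a(0) = 1/2, obtenemos a(t) = exp(-t/2)/2. De la ecuación de la aceleración a(t) = exp(-t/2)/2, sustituimos t = 2*log(2) para obtener a = 1/4.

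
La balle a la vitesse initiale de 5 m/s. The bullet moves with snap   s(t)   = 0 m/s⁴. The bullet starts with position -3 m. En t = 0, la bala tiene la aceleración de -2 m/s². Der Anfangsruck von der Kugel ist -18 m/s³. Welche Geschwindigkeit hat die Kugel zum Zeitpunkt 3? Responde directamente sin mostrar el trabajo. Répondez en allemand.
Die Antwort ist -82.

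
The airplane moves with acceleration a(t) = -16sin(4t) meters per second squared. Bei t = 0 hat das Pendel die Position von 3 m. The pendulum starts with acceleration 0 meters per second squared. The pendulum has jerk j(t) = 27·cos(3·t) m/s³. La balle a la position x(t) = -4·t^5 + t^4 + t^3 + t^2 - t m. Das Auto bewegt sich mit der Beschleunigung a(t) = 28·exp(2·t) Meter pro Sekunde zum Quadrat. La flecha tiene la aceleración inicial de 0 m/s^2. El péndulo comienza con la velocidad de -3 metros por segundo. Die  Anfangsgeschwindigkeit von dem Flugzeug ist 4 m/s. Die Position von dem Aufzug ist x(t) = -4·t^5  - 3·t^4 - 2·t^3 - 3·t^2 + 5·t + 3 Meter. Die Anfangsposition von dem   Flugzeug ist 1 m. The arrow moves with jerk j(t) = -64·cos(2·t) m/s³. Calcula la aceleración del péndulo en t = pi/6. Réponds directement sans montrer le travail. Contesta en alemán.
Bei t = pi/6, a = 9.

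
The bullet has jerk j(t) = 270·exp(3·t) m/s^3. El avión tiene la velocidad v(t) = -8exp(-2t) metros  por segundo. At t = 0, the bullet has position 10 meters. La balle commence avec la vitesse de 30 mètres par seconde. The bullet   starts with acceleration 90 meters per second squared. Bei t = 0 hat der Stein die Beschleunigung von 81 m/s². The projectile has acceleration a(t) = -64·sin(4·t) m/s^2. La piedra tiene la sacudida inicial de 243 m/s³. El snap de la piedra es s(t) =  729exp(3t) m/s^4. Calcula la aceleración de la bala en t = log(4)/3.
Necesitamos integrar nuestra ecuación de la sacudida j(t) = 270·exp(3·t) 1 vez. Integrando la sacudida y usando la condición inicial a(0) = 90, obtenemos a(t) = 90·exp(3·t). De la ecuación de la aceleración a(t) = 90·exp(3·t), sustituimos t = log(4)/3 para obtener a = 360.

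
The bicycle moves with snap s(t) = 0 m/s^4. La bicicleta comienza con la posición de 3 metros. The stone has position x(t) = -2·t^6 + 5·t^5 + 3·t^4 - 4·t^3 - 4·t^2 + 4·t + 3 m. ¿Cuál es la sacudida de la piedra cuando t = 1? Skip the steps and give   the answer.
La respuesta es 108.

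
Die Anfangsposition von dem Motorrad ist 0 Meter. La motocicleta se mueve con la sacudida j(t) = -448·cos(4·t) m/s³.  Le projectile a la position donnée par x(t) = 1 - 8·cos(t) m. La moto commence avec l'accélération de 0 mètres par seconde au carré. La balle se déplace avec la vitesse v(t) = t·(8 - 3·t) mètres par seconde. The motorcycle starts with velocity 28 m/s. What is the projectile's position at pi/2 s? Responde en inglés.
From the given position equation x(t) = 1 - 8·cos(t), we substitute t = pi/2 to get x = 1.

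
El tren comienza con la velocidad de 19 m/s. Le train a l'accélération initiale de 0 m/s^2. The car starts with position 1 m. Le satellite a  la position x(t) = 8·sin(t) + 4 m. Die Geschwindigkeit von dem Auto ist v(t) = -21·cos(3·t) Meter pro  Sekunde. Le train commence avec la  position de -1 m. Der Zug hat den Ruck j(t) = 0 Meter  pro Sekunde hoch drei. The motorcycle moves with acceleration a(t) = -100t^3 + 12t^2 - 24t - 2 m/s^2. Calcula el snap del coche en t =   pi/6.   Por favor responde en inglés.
We must differentiate our velocity equation v(t) = -21·cos(3·t) 3 times. Differentiating velocity, we get acceleration: a(t) = 63·sin(3·t). Differentiating acceleration, we get jerk: j(t) = 189·cos(3·t). The derivative of jerk gives snap: s(t) = -567·sin(3·t). From the given snap equation s(t) = -567·sin(3·t), we substitute t = pi/6 to get s = -567.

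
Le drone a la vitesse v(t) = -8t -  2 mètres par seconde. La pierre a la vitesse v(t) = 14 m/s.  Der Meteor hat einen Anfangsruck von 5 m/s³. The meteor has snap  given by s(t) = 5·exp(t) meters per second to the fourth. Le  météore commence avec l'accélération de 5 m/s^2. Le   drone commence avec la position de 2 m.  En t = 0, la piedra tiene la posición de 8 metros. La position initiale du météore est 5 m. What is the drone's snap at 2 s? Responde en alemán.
Um dies zu lösen, müssen wir 3 Ableitungen unserer Gleichung für die Geschwindigkeit v(t) = -8·t - 2 nehmen. Die Ableitung von der Geschwindigkeit ergibt die Beschleunigung: a(t) = -8. Mit d/dt von a(t) finden wir j(t) = 0. Die Ableitung von dem Ruck ergibt den Snap: s(t) = 0. Aus der Gleichung für den Snap s(t) = 0, setzen wir t = 2 ein und erhalten s = 0.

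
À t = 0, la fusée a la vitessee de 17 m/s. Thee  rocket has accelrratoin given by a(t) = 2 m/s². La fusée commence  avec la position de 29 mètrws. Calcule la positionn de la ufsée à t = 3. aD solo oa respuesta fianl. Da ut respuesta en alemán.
Bei t = 3, x = 89.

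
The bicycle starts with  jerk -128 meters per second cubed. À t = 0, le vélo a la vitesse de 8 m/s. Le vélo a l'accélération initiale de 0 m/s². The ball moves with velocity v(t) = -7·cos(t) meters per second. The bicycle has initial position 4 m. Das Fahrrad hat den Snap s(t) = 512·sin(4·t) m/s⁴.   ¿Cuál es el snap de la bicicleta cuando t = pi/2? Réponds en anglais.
From the given snap equation s(t) = 512·sin(4·t), we substitute t = pi/2 to get s = 0.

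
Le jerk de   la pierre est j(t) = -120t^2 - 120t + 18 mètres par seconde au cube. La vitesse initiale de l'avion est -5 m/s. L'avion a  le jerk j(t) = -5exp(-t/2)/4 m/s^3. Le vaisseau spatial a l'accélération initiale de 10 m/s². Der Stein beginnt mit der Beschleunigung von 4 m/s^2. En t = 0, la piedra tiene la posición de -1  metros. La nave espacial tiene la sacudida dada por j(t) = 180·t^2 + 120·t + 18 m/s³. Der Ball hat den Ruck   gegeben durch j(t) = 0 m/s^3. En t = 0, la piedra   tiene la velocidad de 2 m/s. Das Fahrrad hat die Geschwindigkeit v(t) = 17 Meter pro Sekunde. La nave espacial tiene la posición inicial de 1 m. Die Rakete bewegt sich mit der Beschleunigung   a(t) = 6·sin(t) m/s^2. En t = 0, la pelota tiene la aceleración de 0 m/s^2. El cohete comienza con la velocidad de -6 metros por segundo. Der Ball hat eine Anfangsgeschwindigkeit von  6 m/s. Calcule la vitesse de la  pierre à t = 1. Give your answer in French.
Nous devons intégrer notre équation du jerk j(t) = -120·t^2 - 120·t + 18 2 fois. En intégrant le jerk et en utilisant la condition initiale a(0) = 4, nous obtenons a(t) = -40·t^3 - 60·t^2 + 18·t + 4. L'intégrale de l'accélération, avec v(0) = 2, donne la vitesse: v(t) = -10·t^4 - 20·t^3 + 9·t^2 + 4·t + 2. Nous avons la vitesse v(t) = -10·t^4 - 20·t^3 + 9·t^2 + 4·t + 2. En substituant t = 1: v(1) = -15.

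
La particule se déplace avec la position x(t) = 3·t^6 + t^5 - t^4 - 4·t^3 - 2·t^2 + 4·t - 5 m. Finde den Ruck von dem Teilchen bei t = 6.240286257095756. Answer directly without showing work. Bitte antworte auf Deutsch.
Die Antwort ist 89644.1665337342.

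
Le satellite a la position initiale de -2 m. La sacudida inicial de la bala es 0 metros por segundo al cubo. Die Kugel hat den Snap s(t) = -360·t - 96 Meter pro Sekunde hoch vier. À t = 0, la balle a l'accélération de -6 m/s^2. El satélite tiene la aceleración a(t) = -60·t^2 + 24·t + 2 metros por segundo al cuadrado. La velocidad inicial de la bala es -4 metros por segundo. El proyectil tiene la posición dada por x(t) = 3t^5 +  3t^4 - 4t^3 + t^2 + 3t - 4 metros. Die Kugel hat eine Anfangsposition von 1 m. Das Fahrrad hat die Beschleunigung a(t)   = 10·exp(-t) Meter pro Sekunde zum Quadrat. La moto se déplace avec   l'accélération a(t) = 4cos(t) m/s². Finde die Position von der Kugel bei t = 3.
Wir müssen das Integral unserer Gleichung für den Snap s(t) = -360·t - 96 4-mal finden. Die Stammfunktion von dem Snap, mit j(0) = 0, ergibt den Ruck: j(t) = 12·t·(-15·t - 8). Das Integral von dem Ruck ist die Beschleunigung. Mit a(0) = -6 erhalten wir a(t) = -60·t^3 - 48·t^2 - 6. Durch Integration von der Beschleunigung und Verwendung der Anfangsbedingung v(0) = -4, erhalten wir v(t) = -15·t^4 - 16·t^3 - 6·t - 4. Die Stammfunktion von der Geschwindigkeit, mit x(0) = 1, ergibt die Position: x(t) = -3·t^5 - 4·t^4 - 3·t^2 - 4·t + 1. Wir haben die Position x(t) = -3·t^5 - 4·t^4 - 3·t^2 - 4·t + 1. Durch Einsetzen von t = 3: x(3) = -1091.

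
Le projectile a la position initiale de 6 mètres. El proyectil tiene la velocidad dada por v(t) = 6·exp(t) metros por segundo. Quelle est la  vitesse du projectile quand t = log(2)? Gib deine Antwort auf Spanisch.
De la ecuación de la velocidad v(t) = 6·exp(t), sustituimos t = log(2) para obtener v = 12.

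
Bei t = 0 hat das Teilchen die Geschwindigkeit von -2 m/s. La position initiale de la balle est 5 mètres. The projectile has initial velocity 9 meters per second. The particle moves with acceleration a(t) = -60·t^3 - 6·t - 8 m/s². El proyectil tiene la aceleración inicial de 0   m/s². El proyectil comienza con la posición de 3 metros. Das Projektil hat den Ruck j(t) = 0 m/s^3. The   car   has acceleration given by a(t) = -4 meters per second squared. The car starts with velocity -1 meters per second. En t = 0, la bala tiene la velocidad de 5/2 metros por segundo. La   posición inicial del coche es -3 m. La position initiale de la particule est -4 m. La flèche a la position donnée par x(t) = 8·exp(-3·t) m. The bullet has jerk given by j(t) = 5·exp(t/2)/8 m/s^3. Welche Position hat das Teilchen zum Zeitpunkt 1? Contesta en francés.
Pour résoudre ceci, nous devons prendre 2 primitives de notre équation de l'accélération a(t) = -60·t^3 - 6·t - 8. En prenant ∫a(t)dt et en appliquant v(0) = -2, nous trouvons v(t) = -15·t^4 - 3·t^2 - 8·t - 2. La primitive de la vitesse est la position. En utilisant x(0) = -4, nous obtenons x(t) = -3·t^5 - t^3 - 4·t^2 - 2·t - 4. En utilisant x(t) = -3·t^5 - t^3 - 4·t^2 - 2·t - 4 et en substituant t = 1, nous trouvons x = -14.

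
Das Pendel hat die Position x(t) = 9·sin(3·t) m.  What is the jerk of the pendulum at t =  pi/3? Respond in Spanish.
Debemos derivar nuestra ecuación de la posición x(t) = 9·sin(3·t) 3 veces. Tomando d/dt de x(t), encontramos v(t) = 27·cos(3·t). La derivada de la velocidad da la aceleración: a(t) = -81·sin(3·t). Tomando d/dt de a(t), encontramos j(t) = -243·cos(3·t). Usando j(t) = -243·cos(3·t) y sustituyendo t = pi/3, encontramos j = 243.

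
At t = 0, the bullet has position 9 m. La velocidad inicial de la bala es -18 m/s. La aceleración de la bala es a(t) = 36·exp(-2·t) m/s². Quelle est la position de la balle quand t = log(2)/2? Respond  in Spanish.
Partiendo de la aceleración a(t) = 36·exp(-2·t), tomamos 2 antiderivadas. Integrando la aceleración y usando la condición inicial v(0) = -18, obtenemos v(t) = -18·exp(-2·t). La antiderivada de la velocidad es la posición. Usando x(0) = 9, obtenemos x(t) = 9·exp(-2·t). De la ecuación de la posición x(t) = 9·exp(-2·t), sustituimos t = log(2)/2 para obtener x = 9/2.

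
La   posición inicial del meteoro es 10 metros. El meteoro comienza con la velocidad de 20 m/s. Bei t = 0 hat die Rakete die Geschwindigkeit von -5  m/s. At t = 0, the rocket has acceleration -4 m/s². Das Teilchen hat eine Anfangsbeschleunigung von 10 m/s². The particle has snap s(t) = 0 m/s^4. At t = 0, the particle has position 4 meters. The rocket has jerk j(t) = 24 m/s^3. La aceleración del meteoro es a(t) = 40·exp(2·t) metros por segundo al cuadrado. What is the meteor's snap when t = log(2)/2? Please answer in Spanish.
Debemos derivar nuestra ecuación de la aceleración a(t) = 40·exp(2·t) 2 veces. La derivada de la aceleración da la sacudida: j(t) = 80·exp(2·t). La derivada de la sacudida da el snap: s(t) = 160·exp(2·t). De la ecuación del snap s(t) = 160·exp(2·t), sustituimos t = log(2)/2 para obtener s = 320.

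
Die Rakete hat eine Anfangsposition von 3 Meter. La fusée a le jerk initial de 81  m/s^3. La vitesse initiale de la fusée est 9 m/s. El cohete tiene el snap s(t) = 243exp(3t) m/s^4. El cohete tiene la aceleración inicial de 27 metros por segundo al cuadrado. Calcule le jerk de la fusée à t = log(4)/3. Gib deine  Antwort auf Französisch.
Pour résoudre ceci, nous devons prendre 1 primitive de notre équation du snap s(t) = 243·exp(3·t). En intégrant le snap et en utilisant la condition initiale j(0) = 81, nous obtenons j(t) = 81·exp(3·t). En utilisant j(t) = 81·exp(3·t) et en substituant t = log(4)/3, nous trouvons j = 324.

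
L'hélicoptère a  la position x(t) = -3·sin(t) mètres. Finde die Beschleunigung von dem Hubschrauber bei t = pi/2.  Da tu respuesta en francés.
En partant de la position x(t) = -3·sin(t), nous prenons 2 dérivées. La dérivée de la position donne la vitesse: v(t) = -3·cos(t). En dérivant la vitesse, nous obtenons l'accélération: a(t) = 3·sin(t). Nous avons l'accélération a(t) = 3·sin(t). En substituant t = pi/2: a(pi/2) = 3.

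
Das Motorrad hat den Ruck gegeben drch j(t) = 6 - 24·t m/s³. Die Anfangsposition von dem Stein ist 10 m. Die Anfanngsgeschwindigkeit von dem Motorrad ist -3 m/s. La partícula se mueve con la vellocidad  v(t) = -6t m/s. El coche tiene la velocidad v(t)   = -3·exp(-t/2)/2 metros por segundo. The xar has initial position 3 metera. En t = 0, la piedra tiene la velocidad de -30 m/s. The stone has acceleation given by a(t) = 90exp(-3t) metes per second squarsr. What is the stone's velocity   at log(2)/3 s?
We must find the antiderivative of our acceleration equation a(t) = 90·exp(-3·t) 1 time. Finding the antiderivative of a(t) and using v(0) = -30: v(t) = -30·exp(-3·t). Using v(t) = -30·exp(-3·t) and substituting t = log(2)/3, we find v = -15.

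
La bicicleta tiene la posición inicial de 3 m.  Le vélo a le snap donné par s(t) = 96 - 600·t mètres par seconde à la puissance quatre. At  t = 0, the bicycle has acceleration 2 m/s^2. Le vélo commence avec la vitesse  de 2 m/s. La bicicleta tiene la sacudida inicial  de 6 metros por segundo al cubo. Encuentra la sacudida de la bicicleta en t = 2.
Debemos encontrar la integral de nuestra ecuación del snap s(t) = 96 - 600·t 1 vez. Integrando el snap y usando la condición inicial j(0) = 6, obtenemos j(t) = -300·t^2 + 96·t + 6. De la ecuación de la sacudida j(t) = -300·t^2 + 96·t + 6, sustituimos t = 2 para obtener j = -1002.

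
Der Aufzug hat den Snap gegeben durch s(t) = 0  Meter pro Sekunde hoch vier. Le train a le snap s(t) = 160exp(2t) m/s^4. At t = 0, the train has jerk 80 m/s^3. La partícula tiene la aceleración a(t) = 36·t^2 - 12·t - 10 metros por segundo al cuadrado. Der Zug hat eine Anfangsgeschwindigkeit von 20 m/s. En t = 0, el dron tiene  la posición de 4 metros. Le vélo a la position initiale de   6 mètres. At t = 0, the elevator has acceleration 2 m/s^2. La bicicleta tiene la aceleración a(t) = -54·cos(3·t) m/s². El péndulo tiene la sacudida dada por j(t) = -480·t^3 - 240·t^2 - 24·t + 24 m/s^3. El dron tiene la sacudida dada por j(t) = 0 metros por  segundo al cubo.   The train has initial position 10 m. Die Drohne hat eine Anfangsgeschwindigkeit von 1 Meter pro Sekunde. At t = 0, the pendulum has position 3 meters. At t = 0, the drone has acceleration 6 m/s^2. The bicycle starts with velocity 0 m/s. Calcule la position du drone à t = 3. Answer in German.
Ausgehend von dem Ruck j(t) = 0, nehmen wir 3 Stammfunktionen. Durch Integration von dem Ruck und Verwendung der Anfangsbedingung a(0) = 6, erhalten wir a(t) = 6. Das Integral von der Beschleunigung, mit v(0) = 1, ergibt die Geschwindigkeit: v(t) = 6·t + 1. Das Integral von der Geschwindigkeit, mit x(0) = 4, ergibt die Position: x(t) = 3·t^2 + t + 4. Mit x(t) = 3·t^2 + t + 4 und Einsetzen von t = 3, finden wir x = 34.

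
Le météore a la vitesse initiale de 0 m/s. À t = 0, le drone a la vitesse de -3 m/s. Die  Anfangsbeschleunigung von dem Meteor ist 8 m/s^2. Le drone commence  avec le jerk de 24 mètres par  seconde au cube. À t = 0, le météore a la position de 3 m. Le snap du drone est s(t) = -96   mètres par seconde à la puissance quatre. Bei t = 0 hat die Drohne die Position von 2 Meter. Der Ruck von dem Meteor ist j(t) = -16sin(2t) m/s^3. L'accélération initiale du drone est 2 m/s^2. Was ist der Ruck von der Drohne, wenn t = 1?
Wir müssen unsere Gleichung für den Snap s(t) = -96 1-mal integrieren. Mit ∫s(t)dt und Anwendung von j(0) = 24, finden wir j(t) = 24 - 96·t. Aus der Gleichung für den Ruck j(t) = 24 - 96·t, setzen wir t = 1 ein und erhalten j = -72.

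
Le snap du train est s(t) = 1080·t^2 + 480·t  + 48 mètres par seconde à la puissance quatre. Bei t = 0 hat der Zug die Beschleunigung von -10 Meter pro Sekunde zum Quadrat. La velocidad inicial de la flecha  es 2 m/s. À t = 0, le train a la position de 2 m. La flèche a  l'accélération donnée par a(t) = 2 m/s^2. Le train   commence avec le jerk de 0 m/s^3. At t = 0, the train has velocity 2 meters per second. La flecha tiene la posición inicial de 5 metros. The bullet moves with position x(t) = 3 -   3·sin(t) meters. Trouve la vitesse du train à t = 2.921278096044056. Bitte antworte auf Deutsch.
Ausgehend von dem Snap s(t) = 1080·t^2 + 480·t + 48, nehmen wir 3 Stammfunktionen. Mit ∫s(t)dt und Anwendung von j(0) = 0, finden wir j(t) = 24·t·(15·t^2 + 10·t + 2). Die Stammfunktion von dem Ruck, mit a(0) = -10, ergibt die Beschleunigung: a(t) = 90·t^4 + 80·t^3 + 24·t^2 - 10. Durch Integration von der Beschleunigung und Verwendung der Anfangsbedingung v(0) = 2, erhalten wir v(t) = 18·t^5 + 20·t^4 + 8·t^3 - 10·t + 2. Mit v(t) = 18·t^5 + 20·t^4 + 8·t^3 - 10·t + 2 und Einsetzen von t = 2.921278096044056, finden wir v = 5458.21826816382.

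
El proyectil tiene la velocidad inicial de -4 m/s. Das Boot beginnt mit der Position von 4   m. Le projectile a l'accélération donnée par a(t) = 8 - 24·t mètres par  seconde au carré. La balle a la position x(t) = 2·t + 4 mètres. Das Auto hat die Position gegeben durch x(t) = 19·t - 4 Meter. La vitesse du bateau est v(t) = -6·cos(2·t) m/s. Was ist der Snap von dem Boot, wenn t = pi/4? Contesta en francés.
En partant de la vitesse v(t) = -6·cos(2·t), nous prenons 3 dérivées. La dérivée de la vitesse donne l'accélération: a(t) = 12·sin(2·t). En dérivant l'accélération, nous obtenons le jerk: j(t) = 24·cos(2·t). En dérivant le jerk, nous obtenons le snap: s(t) = -48·sin(2·t). Nous avons le snap s(t) = -48·sin(2·t). En substituant t = pi/4: s(pi/4) = -48.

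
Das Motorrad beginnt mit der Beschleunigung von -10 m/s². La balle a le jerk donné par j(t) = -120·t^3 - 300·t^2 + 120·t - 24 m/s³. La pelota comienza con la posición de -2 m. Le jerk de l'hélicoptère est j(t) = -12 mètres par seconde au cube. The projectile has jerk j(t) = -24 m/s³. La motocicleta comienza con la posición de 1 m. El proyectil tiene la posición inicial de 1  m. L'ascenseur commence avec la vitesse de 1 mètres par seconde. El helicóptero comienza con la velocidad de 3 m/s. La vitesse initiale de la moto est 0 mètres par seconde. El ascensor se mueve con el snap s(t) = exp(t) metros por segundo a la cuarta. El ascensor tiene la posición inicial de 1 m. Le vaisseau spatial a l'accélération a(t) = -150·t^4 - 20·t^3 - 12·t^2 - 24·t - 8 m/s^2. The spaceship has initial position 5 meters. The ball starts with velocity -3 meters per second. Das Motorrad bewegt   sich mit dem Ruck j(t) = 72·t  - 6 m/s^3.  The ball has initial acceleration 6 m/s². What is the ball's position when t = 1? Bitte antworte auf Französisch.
En partant du jerk j(t) = -120·t^3 - 300·t^2 + 120·t - 24, nous prenons 3 primitives. L'intégrale du jerk, avec a(0) = 6, donne l'accélération: a(t) = -30·t^4 - 100·t^3 + 60·t^2 - 24·t + 6. L'intégrale de l'accélération est la vitesse. En utilisant v(0) = -3, nous obtenons v(t) = -6·t^5 - 25·t^4 + 20·t^3 - 12·t^2 + 6·t - 3. La primitive de la vitesse, avec x(0) = -2, donne la position: x(t) = -t^6 - 5·t^5 + 5·t^4 - 4·t^3 + 3·t^2 - 3·t - 2. De l'équation de la position x(t) = -t^6 - 5·t^5 + 5·t^4 - 4·t^3 + 3·t^2 - 3·t - 2, nous substituons t = 1 pour obtenir x = -7.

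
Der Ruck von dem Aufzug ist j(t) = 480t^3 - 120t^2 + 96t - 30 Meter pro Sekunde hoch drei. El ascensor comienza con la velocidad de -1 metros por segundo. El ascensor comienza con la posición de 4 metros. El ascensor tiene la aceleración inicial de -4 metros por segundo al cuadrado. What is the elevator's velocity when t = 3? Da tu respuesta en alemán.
Wir müssen unsere Gleichung für den Ruck j(t) = 480·t^3 - 120·t^2 + 96·t - 30 2-mal integrieren. Das Integral von dem Ruck, mit a(0) = -4, ergibt die Beschleunigung: a(t) = 120·t^4 - 40·t^3 + 48·t^2 - 30·t - 4. Das Integral von der Beschleunigung ist die Geschwindigkeit. Mit v(0) = -1 erhalten wir v(t) = 24·t^5 - 10·t^4 + 16·t^3 - 15·t^2 - 4·t - 1. Wir haben die Geschwindigkeit v(t) = 24·t^5 - 10·t^4 + 16·t^3 - 15·t^2 - 4·t - 1. Durch Einsetzen von t = 3: v(3) = 5306.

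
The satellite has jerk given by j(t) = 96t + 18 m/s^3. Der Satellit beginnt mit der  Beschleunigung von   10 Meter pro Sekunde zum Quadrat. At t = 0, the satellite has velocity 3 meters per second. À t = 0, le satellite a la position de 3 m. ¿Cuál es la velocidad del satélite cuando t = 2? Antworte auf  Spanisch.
Necesitamos integrar nuestra ecuación de la sacudida j(t) = 96·t + 18 2 veces. Tomando ∫j(t)dt y aplicando a(0) = 10, encontramos a(t) = 48·t^2 + 18·t + 10. La integral de la aceleración, con v(0) = 3, da la velocidad: v(t) = 16·t^3 + 9·t^2 + 10·t + 3. Usando v(t) = 16·t^3 + 9·t^2 + 10·t + 3 y sustituyendo t = 2, encontramos v = 187.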